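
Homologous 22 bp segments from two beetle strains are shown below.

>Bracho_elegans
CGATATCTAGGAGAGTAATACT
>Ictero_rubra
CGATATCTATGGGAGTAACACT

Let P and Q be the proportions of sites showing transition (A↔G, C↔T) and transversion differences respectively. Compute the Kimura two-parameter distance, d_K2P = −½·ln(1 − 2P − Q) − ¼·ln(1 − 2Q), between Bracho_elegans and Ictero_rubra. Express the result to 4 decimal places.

0.1527

Differing sites — 10:G/T (Tv); 12:A/G (Ti); 19:T/C (Ti).
Of the 3 differences, 2 transitions and 1 transversion over 22 sites: P = 2/22 = 0.090909, Q = 1/22 = 0.045455.
d = −0.5·ln(0.772727) − 0.25·ln(0.909090) = −0.5·(-0.257829) − 0.25·(-0.095311) = 0.1527.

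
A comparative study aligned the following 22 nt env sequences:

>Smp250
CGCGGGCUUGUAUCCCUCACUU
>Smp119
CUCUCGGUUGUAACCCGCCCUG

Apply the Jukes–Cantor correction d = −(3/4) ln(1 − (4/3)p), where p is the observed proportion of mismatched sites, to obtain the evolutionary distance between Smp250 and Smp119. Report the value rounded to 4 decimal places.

Mismatches occur at site 2 (G→U), site 4 (G→U), site 5 (G→C), site 7 (C→G), site 13 (U→A), site 17 (U→G), site 19 (A→C), site 22 (U→G).
p = 8/22 = 0.363636.
d = −0.75 · ln(1 − (4/3)·0.363636) = −0.75 · ln(0.515152) = −0.75 · (-0.663293) = 0.4975.

0.4975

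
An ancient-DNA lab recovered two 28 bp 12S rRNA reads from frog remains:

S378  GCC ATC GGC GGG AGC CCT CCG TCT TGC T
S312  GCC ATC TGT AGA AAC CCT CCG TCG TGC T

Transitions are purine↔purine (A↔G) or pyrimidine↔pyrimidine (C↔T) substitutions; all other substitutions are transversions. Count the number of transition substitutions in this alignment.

Mismatches occur at site 7 (G/T, transversion), site 9 (C/T, transition), site 10 (G/A, transition), site 12 (G/A, transition), site 14 (G/A, transition), site 24 (T/G, transversion).
Of the 6 differences, 4 transitions and 2 transversions, so the answer is 4.

4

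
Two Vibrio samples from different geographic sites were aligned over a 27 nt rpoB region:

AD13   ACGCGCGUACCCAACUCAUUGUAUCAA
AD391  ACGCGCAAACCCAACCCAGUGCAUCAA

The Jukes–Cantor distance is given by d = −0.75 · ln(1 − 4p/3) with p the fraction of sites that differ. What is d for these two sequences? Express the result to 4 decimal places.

0.2127

The sequences differ at positions 7 (G/A), 8 (U/A), 16 (U/C), 19 (U/G), 22 (U/C).
p = 5/27 = 0.185185.
d = −0.75 · ln(1 − (4/3)·0.185185) = −0.75 · ln(0.753087) = −0.75 · (-0.283575) = 0.2127.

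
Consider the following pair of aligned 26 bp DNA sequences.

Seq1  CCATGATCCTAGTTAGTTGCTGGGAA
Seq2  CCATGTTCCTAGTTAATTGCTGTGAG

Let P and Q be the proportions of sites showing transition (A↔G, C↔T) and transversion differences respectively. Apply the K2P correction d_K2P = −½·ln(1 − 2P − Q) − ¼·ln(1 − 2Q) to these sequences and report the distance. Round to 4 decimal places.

Differing sites — 6:A/T (Tv); 16:G/A (Ti); 23:G/T (Tv); 26:A/G (Ti).
Of the 4 differences, 2 transitions and 2 transversions over 26 sites: P = 2/26 = 0.076923, Q = 2/26 = 0.076923.
d = −0.5·ln(0.769231) − 0.25·ln(0.846154) = −0.5·(-0.262364) − 0.25·(-0.167054) = 0.1729.

0.1729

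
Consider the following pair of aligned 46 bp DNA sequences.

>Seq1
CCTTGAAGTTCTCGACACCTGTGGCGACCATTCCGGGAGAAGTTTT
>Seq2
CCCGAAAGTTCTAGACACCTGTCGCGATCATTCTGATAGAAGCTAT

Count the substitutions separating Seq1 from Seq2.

Mismatches occur at site 3 (T/C), site 4 (T/G), site 5 (G/A), site 13 (C/A), site 23 (G/C), site 28 (C/T), site 34 (C/T), site 36 (G/A), site 37 (G/T), site 43 (T/C), site 45 (T/A).
That gives 11 mismatches out of 46 aligned sites, so the Hamming distance is 11.

11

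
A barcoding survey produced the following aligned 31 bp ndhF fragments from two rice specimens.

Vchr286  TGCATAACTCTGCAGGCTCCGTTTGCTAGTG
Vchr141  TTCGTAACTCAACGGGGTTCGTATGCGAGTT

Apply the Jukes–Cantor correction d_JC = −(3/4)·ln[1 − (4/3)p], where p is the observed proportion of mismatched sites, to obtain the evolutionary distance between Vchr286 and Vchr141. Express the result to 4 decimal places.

Mismatches occur at site 2 (G→T), site 4 (A→G), site 11 (T→A), site 12 (G→A), site 14 (A→G), site 17 (C→G), site 19 (C→T), site 23 (T→A), site 27 (T→G), site 31 (G→T).
p = 10/31 = 0.322581.
d = −0.75 · ln(1 − (4/3)·0.322581) = −0.75 · ln(0.569892) = −0.75 · (-0.562308) = 0.4217.

0.4217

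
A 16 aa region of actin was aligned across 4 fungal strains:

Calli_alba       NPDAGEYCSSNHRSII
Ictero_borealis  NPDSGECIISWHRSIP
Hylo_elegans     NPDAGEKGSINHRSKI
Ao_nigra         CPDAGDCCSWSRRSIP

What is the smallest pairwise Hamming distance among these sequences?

Pairwise Hamming distances:
  Calli_alba vs Ictero_borealis: 6
  Calli_alba vs Hylo_elegans: 4
  Calli_alba vs Ao_nigra: 7
  Ictero_borealis vs Hylo_elegans: 8
  Ictero_borealis vs Ao_nigra: 8
  Hylo_elegans vs Ao_nigra: 9
The smallest is 4, between Calli_alba and Hylo_elegans.

4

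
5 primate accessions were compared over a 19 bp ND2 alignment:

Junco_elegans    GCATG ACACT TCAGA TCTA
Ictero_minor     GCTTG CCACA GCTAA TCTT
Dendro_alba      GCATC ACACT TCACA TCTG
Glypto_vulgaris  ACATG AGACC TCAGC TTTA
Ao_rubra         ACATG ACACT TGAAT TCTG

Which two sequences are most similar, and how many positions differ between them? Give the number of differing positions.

Pairwise Hamming distances:
  Junco_elegans vs Ictero_minor: 7
  Junco_elegans vs Dendro_alba: 3
  Junco_elegans vs Glypto_vulgaris: 5
  Junco_elegans vs Ao_rubra: 5
  Ictero_minor vs Dendro_alba: 8
  Ictero_minor vs Glypto_vulgaris: 11
  Ictero_minor vs Ao_rubra: 9
  Dendro_alba vs Glypto_vulgaris: 8
  Dendro_alba vs Ao_rubra: 5
  Glypto_vulgaris vs Ao_rubra: 7
The smallest is 3, between Junco_elegans and Dendro_alba.

3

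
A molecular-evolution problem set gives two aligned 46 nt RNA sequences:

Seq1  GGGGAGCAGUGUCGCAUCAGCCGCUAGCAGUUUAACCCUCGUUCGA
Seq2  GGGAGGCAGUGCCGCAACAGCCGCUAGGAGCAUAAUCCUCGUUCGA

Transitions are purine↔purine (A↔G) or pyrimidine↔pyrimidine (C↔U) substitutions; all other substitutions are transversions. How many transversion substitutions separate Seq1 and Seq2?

Mismatches occur at site 4 (G↔A, transition), site 5 (A↔G, transition), site 12 (U↔C, transition), site 17 (U↔A, transversion), site 28 (C↔G, transversion), site 31 (U↔C, transition), site 32 (U↔A, transversion), site 36 (C↔U, transition).
Of the 8 differences, 5 transitions and 3 transversions, so the answer is 3.

3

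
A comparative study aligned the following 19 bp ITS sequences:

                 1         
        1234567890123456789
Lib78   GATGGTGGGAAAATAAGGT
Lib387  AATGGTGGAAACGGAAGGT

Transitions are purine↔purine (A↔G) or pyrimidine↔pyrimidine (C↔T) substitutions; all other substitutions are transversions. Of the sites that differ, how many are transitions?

The sequences differ at positions 1 (G/A, transition), 9 (G/A, transition), 12 (A/C, transversion), 13 (A/G, transition), 14 (T/G, transversion).
Of the 5 differences, 3 transitions and 2 transversions, so the answer is 3.

3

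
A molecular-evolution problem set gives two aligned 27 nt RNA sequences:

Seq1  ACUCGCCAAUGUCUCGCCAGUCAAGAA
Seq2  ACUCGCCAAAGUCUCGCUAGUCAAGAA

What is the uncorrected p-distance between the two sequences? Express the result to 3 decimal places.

Mismatches occur at site 10 (U/A), site 18 (C/U).
There are 2 differences over 27 sites, so p = 2/27 = 0.074.

0.074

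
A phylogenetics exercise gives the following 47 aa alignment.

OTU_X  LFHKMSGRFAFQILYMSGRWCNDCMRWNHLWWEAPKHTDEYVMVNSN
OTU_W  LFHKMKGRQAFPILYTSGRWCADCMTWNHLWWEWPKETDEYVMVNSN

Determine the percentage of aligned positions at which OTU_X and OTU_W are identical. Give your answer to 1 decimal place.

83.0%

The sequences differ at positions 6 (S/K), 9 (F/Q), 12 (Q/P), 16 (M/T), 22 (N/A), 26 (R/T), 34 (A/W), 37 (H/E).
39 of the 47 sites match, so the percent identity is 39/47 × 100 = 83.0%.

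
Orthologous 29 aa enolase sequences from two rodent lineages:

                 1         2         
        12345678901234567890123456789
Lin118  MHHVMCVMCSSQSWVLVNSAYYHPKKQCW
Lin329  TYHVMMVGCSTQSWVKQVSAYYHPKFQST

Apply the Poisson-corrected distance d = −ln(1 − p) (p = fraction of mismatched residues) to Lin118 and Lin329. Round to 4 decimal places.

0.4769

The sequences differ at positions 1 (M/T), 2 (H/Y), 6 (C/M), 8 (M/G), 11 (S/T), 16 (L/K), 17 (V/Q), 18 (N/V), 26 (K/F), 28 (C/S), 29 (W/T).
p = 11/29 = 0.379310.
d = −ln(1 − 0.379310) = −ln(0.620690) = 0.4769.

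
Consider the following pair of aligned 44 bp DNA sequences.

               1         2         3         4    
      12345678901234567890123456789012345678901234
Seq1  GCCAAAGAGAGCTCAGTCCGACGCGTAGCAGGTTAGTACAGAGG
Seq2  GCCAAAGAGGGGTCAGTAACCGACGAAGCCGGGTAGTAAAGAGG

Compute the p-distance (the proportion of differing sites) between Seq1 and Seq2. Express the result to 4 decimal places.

The sequences differ at positions 10 (A/G), 12 (C/G), 18 (C/A), 19 (C/A), 20 (G/C), 21 (A/C), 22 (C/G), 23 (G/A), 26 (T/A), 30 (A/C), 33 (T/G), 39 (C/A).
There are 12 differences over 44 sites, so p = 12/44 = 0.2727.

0.2727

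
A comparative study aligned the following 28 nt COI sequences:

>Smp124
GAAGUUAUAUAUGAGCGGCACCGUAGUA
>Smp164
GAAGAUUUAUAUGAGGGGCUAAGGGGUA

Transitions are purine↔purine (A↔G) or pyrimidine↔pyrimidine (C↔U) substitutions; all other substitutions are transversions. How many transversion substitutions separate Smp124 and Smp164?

7

Differing sites — 5:U/A (Tv); 7:A/U (Tv); 16:C/G (Tv); 20:A/U (Tv); 21:C/A (Tv); 22:C/A (Tv); 24:U/G (Tv); 25:A/G (Ti).
Of the 8 differences, 1 transition and 7 transversions, so the answer is 7.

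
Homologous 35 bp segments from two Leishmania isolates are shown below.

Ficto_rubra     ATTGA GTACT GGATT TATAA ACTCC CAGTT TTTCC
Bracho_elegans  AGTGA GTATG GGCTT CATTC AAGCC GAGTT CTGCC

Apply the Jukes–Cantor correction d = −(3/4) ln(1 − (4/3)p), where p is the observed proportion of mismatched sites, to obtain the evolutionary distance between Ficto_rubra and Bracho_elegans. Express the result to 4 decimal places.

0.4582

The sequences differ at positions 2 (T/G), 9 (C/T), 10 (T/G), 13 (A/C), 16 (T/C), 19 (A/T), 20 (A/C), 22 (C/A), 23 (T/G), 26 (C/G), 31 (T/C), 33 (T/G).
p = 12/35 = 0.342857.
d = −0.75 · ln(1 − (4/3)·0.342857) = −0.75 · ln(0.542857) = −0.75 · (-0.610909) = 0.4582.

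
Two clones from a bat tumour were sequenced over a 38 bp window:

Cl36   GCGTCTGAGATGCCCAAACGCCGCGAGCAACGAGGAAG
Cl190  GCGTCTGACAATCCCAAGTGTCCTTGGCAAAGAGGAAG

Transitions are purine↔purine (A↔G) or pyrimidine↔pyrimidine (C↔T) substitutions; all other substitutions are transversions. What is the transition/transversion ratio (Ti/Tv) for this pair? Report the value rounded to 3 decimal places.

Differing sites — 9:G/C (Tv); 11:T/A (Tv); 12:G/T (Tv); 18:A/G (Ti); 19:C/T (Ti); 21:C/T (Ti); 23:G/C (Tv); 24:C/T (Ti); 25:G/T (Tv); 26:A/G (Ti); 31:C/A (Tv).
Of the 11 differences, 5 transitions and 6 transversions, so Ti/Tv = 5/6 = 0.833.

0.833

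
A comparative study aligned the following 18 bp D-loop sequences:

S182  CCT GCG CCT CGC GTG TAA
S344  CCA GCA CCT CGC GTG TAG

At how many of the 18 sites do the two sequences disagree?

Mismatches occur at site 3 (T→A), site 6 (G→A), site 18 (A→G).
That gives 3 mismatches out of 18 aligned sites, so the Hamming distance is 3.

3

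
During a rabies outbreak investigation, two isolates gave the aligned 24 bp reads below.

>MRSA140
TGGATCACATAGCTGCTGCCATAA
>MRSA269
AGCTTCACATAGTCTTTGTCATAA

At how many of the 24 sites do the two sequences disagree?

The sequences differ at positions 1 (T/A), 3 (G/C), 4 (A/T), 13 (C/T), 14 (T/C), 15 (G/T), 16 (C/T), 19 (C/T).
That gives 8 mismatches out of 24 aligned sites, so the Hamming distance is 8.

8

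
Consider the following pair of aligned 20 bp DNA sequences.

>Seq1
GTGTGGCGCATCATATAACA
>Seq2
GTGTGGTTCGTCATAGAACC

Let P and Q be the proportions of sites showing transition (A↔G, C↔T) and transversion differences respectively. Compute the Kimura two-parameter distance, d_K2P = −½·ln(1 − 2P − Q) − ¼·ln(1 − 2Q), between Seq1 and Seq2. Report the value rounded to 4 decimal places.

Differing sites — 7:C/T (Ti); 8:G/T (Tv); 10:A/G (Ti); 16:T/G (Tv); 20:A/C (Tv).
Of the 5 differences, 2 transitions and 3 transversions over 20 sites: P = 2/20 = 0.100000, Q = 3/20 = 0.150000.
d = −0.5·ln(0.650000) − 0.25·ln(0.700000) = −0.5·(-0.430783) − 0.25·(-0.356675) = 0.3046.

0.3046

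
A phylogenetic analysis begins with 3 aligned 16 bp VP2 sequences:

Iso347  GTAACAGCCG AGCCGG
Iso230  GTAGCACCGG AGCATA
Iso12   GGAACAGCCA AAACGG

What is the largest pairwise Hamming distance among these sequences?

Pairwise Hamming distances:
  Iso347 vs Iso230: 6
  Iso347 vs Iso12: 4
  Iso230 vs Iso12: 10
The largest is 10, between Iso230 and Iso12.

10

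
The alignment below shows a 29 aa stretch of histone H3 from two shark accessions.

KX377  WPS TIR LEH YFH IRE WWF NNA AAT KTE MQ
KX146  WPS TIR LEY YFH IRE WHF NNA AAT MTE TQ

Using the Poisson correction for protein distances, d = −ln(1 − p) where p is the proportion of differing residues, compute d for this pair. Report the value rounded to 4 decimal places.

Differing sites — 9:H/Y; 17:W/H; 25:K/M; 28:M/T.
p = 4/29 = 0.137931.
d = −ln(1 − 0.137931) = −ln(0.862069) = 0.1484.

0.1484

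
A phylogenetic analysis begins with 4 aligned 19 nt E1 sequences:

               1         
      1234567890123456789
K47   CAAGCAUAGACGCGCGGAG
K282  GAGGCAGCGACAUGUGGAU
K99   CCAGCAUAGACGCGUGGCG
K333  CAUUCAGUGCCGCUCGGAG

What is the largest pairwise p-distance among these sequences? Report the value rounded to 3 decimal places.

0.526

Pairwise Hamming distances:
  K47 vs K282: 8
  K47 vs K99: 3
  K47 vs K333: 6
  K282 vs K99: 9
  K282 vs K333: 10
  K99 vs K333: 9
The largest is 10 mismatches, between K282 and K333; p = 10/19 = 0.526.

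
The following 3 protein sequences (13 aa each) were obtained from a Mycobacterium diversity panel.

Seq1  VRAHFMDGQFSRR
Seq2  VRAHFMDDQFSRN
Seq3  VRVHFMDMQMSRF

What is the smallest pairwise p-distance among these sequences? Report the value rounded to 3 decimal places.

Pairwise Hamming distances:
  Seq1 vs Seq2: 2
  Seq1 vs Seq3: 4
  Seq2 vs Seq3: 4
The smallest is 2 mismatches, between Seq1 and Seq2; p = 2/13 = 0.154.

0.154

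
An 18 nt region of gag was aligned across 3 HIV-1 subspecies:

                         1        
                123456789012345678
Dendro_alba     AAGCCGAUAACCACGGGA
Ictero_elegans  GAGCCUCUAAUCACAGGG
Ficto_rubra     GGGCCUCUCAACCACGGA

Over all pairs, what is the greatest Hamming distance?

Pairwise Hamming distances:
  Dendro_alba vs Ictero_elegans: 6
  Dendro_alba vs Ficto_rubra: 9
  Ictero_elegans vs Ficto_rubra: 7
The largest is 9, between Dendro_alba and Ficto_rubra.

9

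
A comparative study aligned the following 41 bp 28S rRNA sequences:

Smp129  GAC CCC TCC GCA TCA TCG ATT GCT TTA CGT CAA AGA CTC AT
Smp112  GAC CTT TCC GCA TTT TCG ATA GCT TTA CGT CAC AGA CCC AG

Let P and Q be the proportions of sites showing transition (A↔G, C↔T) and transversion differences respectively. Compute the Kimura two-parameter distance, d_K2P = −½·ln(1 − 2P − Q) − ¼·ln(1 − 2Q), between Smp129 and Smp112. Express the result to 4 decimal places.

0.2274

Mismatches occur at site 5 (C↔T, transition), site 6 (C↔T, transition), site 14 (C↔T, transition), site 15 (A↔T, transversion), site 21 (T↔A, transversion), site 33 (A↔C, transversion), site 38 (T↔C, transition), site 41 (T↔G, transversion).
Of the 8 differences, 4 transitions and 4 transversions over 41 sites: P = 4/41 = 0.097561, Q = 4/41 = 0.097561.
d = −0.5·ln(0.707317) − 0.25·ln(0.804878) = −0.5·(-0.346276) − 0.25·(-0.217065) = 0.2274.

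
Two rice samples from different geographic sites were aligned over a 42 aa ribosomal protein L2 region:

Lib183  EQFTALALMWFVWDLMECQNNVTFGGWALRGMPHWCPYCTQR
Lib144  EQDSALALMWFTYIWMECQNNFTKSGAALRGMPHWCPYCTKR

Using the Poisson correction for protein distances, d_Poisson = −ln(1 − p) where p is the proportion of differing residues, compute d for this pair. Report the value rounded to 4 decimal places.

0.3037

The sequences differ at positions 3 (F/D), 4 (T/S), 12 (V/T), 13 (W/Y), 14 (D/I), 15 (L/W), 22 (V/F), 24 (F/K), 25 (G/S), 27 (W/A), 41 (Q/K).
p = 11/42 = 0.261905.
d = −ln(1 − 0.261905) = −ln(0.738095) = 0.3037.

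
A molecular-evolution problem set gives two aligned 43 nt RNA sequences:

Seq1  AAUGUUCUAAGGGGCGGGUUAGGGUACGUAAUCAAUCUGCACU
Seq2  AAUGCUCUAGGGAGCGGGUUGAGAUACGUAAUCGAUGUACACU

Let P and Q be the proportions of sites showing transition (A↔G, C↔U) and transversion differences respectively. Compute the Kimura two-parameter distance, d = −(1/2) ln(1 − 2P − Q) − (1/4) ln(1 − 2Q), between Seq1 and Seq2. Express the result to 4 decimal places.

0.2635

Differing sites — 5:U/C (Ti); 10:A/G (Ti); 13:G/A (Ti); 21:A/G (Ti); 22:G/A (Ti); 24:G/A (Ti); 34:A/G (Ti); 37:C/G (Tv); 39:G/A (Ti).
Of the 9 differences, 8 transitions and 1 transversion over 43 sites: P = 8/43 = 0.186047, Q = 1/43 = 0.023256.
d = −0.5·ln(0.604650) − 0.25·ln(0.953488) = −0.5·(-0.503106) − 0.25·(-0.047628) = 0.2635.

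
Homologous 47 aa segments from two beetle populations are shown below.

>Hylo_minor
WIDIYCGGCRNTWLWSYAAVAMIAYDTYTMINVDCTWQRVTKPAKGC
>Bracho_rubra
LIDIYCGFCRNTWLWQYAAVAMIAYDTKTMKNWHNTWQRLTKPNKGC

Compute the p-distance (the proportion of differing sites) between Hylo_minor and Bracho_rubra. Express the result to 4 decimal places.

Differing sites — 1:W/L; 8:G/F; 16:S/Q; 28:Y/K; 31:I/K; 33:V/W; 34:D/H; 35:C/N; 40:V/L; 44:A/N.
There are 10 differences over 47 sites, so p = 10/47 = 0.2128.

0.2128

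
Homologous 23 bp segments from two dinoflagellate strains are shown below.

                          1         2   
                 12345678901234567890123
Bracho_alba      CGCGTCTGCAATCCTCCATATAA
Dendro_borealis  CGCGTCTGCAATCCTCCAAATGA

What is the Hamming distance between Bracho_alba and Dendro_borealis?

2

Differing sites — 19:T/A; 22:A/G.
That gives 2 mismatches out of 23 aligned sites, so the Hamming distance is 2.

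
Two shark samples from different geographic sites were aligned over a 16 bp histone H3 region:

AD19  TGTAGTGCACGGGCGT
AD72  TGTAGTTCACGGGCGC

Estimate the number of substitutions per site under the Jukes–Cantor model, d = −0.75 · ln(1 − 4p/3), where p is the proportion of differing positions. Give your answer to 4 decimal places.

Differing sites — 7:G/T; 16:T/C.
p = 2/16 = 0.125000.
d = −0.75 · ln(1 − (4/3)·0.125000) = −0.75 · ln(0.833333) = −0.75 · (-0.182322) = 0.1367.

0.1367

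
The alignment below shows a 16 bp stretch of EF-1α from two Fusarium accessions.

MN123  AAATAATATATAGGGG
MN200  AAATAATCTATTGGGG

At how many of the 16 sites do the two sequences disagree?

2

The sequences differ at positions 8 (A/C), 12 (A/T).
That gives 2 mismatches out of 16 aligned sites, so the Hamming distance is 2.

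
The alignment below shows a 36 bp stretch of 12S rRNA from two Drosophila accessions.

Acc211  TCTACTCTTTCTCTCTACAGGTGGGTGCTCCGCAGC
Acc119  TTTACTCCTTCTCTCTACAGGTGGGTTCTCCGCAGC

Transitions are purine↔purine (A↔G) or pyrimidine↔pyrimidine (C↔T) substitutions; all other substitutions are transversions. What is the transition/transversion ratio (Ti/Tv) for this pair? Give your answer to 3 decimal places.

Differing sites — 2:C/T (Ti); 8:T/C (Ti); 27:G/T (Tv).
Of the 3 differences, 2 transitions and 1 transversion, so Ti/Tv = 2/1 = 2.000.

2.000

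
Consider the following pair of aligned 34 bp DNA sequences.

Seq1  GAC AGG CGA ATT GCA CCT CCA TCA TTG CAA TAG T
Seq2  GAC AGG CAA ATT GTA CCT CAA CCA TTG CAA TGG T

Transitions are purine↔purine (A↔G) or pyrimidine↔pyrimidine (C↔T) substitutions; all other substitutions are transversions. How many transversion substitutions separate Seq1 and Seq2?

Mismatches occur at site 8 (G↔A, transition), site 14 (C↔T, transition), site 20 (C↔A, transversion), site 22 (T↔C, transition), site 32 (A↔G, transition).
Of the 5 differences, 4 transitions and 1 transversion, so the answer is 1.

1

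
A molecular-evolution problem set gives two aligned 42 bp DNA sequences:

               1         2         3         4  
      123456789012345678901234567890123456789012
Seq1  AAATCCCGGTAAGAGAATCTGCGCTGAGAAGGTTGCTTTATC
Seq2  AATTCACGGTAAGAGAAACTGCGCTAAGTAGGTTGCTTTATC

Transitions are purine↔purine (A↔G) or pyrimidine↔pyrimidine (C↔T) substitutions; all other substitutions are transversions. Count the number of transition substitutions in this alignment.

1

The sequences differ at positions 3 (A/T, transversion), 6 (C/A, transversion), 18 (T/A, transversion), 26 (G/A, transition), 29 (A/T, transversion).
Of the 5 differences, 1 transition and 4 transversions, so the answer is 1.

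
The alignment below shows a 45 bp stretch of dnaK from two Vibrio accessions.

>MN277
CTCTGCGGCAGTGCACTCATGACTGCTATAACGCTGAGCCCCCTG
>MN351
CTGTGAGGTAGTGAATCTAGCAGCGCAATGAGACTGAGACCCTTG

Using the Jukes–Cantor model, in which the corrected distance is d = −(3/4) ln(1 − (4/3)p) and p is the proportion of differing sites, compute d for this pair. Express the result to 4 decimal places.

0.5254

Mismatches occur at site 3 (C→G), site 6 (C→A), site 9 (C→T), site 14 (C→A), site 16 (C→T), site 17 (T→C), site 18 (C→T), site 20 (T→G), site 21 (G→C), site 23 (C→G), site 24 (T→C), site 27 (T→A), site 30 (A→G), site 32 (C→G), site 33 (G→A), site 39 (C→A), site 43 (C→T).
p = 17/45 = 0.377778.
d = −0.75 · ln(1 − (4/3)·0.377778) = −0.75 · ln(0.496296) = −0.75 · (-0.700583) = 0.5254.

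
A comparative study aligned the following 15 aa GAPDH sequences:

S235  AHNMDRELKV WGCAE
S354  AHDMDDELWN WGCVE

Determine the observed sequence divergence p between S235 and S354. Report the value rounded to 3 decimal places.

0.333

The sequences differ at positions 3 (N/D), 6 (R/D), 9 (K/W), 10 (V/N), 14 (A/V).
There are 5 differences over 15 sites, so p = 5/15 = 0.333.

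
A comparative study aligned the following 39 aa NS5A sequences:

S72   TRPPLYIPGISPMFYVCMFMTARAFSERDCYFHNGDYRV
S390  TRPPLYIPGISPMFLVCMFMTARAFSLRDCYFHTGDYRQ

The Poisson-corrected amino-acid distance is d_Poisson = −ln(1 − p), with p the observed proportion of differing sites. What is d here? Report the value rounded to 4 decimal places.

Mismatches occur at site 15 (Y↔L), site 27 (E↔L), site 34 (N↔T), site 39 (V↔Q).
p = 4/39 = 0.102564.
d = −ln(1 − 0.102564) = −ln(0.897436) = 0.1082.

0.1082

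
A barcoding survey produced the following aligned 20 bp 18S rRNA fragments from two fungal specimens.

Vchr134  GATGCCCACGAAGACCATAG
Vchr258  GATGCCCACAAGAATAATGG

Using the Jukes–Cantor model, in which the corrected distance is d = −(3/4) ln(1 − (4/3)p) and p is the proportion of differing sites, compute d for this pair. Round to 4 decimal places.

0.3831

Mismatches occur at site 10 (G/A), site 12 (A/G), site 13 (G/A), site 15 (C/T), site 16 (C/A), site 19 (A/G).
p = 6/20 = 0.300000.
d = −0.75 · ln(1 − (4/3)·0.300000) = −0.75 · ln(0.600000) = −0.75 · (-0.510826) = 0.3831.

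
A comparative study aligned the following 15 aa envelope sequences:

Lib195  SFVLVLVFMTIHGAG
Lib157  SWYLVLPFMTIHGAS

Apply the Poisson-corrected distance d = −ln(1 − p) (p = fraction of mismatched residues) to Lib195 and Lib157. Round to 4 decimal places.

0.3102

Differing sites — 2:F/W; 3:V/Y; 7:V/P; 15:G/S.
p = 4/15 = 0.266667.
d = −ln(1 − 0.266667) = −ln(0.733333) = 0.3102.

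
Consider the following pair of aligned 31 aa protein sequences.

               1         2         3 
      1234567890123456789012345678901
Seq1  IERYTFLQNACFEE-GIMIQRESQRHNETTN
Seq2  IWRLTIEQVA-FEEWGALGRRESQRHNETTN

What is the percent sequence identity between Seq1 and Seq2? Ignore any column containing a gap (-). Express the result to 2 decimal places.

Excluding the 2 gap columns leaves 29 comparable sites.
Differing sites — 2:E/W; 4:Y/L; 6:F/I; 7:L/E; 9:N/V; 17:I/A; 18:M/L; 19:I/G; 20:Q/R.
20 of the 29 comparable sites match, so the percent identity is 20/29 × 100 = 68.97%.

68.97%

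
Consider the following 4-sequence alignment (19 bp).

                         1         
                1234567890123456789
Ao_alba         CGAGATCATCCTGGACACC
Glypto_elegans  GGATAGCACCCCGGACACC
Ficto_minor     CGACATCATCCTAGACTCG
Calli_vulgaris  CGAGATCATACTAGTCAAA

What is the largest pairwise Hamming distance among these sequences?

10

Pairwise Hamming distances:
  Ao_alba vs Glypto_elegans: 5
  Ao_alba vs Ficto_minor: 4
  Ao_alba vs Calli_vulgaris: 5
  Glypto_elegans vs Ficto_minor: 8
  Glypto_elegans vs Calli_vulgaris: 10
  Ficto_minor vs Calli_vulgaris: 6
The largest is 10, between Glypto_elegans and Calli_vulgaris.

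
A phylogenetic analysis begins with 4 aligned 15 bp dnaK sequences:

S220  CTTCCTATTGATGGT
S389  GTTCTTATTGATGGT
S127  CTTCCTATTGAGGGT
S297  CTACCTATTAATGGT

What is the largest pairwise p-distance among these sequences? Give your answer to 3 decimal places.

0.267

Pairwise Hamming distances:
  S220 vs S389: 2
  S220 vs S127: 1
  S220 vs S297: 2
  S389 vs S127: 3
  S389 vs S297: 4
  S127 vs S297: 3
The largest is 4 mismatches, between S389 and S297; p = 4/15 = 0.267.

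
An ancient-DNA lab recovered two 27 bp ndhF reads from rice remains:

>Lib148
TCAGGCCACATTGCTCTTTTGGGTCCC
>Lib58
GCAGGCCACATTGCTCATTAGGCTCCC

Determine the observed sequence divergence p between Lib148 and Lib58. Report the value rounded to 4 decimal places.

Mismatches occur at site 1 (T↔G), site 17 (T↔A), site 20 (T↔A), site 23 (G↔C).
There are 4 differences over 27 sites, so p = 4/27 = 0.1481.

0.1481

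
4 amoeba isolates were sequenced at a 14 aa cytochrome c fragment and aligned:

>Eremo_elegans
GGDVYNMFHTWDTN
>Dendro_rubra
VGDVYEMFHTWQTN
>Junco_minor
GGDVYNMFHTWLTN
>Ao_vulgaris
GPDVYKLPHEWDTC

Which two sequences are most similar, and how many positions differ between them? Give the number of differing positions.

Pairwise Hamming distances:
  Eremo_elegans vs Dendro_rubra: 3
  Eremo_elegans vs Junco_minor: 1
  Eremo_elegans vs Ao_vulgaris: 6
  Dendro_rubra vs Junco_minor: 3
  Dendro_rubra vs Ao_vulgaris: 8
  Junco_minor vs Ao_vulgaris: 7
The smallest is 1, between Eremo_elegans and Junco_minor.

1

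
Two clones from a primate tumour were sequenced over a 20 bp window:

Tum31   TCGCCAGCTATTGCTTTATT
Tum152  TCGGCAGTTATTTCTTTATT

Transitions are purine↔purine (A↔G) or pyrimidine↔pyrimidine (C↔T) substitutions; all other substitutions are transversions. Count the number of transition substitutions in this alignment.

1

The sequences differ at positions 4 (C/G, transversion), 8 (C/T, transition), 13 (G/T, transversion).
Of the 3 differences, 1 transition and 2 transversions, so the answer is 1.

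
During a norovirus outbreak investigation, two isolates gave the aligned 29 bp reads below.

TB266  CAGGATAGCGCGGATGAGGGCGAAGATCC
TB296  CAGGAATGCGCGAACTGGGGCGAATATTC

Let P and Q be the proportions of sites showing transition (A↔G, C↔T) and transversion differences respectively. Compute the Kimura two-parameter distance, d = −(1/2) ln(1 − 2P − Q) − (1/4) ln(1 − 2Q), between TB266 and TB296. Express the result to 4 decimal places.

Mismatches occur at site 6 (T→A, transversion), site 7 (A→T, transversion), site 13 (G→A, transition), site 15 (T→C, transition), site 16 (G→T, transversion), site 17 (A→G, transition), site 25 (G→T, transversion), site 28 (C→T, transition).
Of the 8 differences, 4 transitions and 4 transversions over 29 sites: P = 4/29 = 0.137931, Q = 4/29 = 0.137931.
d = −0.5·ln(0.586207) − 0.25·ln(0.724138) = −0.5·(-0.534082) − 0.25·(-0.322773) = 0.3477.

0.3477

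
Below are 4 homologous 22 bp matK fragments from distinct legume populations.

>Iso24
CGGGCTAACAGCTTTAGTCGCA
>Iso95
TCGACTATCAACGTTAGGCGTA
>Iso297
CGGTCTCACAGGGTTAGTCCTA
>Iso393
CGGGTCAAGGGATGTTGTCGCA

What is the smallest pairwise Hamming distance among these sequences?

Pairwise Hamming distances:
  Iso24 vs Iso95: 8
  Iso24 vs Iso297: 6
  Iso24 vs Iso393: 7
  Iso95 vs Iso297: 9
  Iso95 vs Iso393: 15
  Iso297 vs Iso393: 12
The smallest is 6, between Iso24 and Iso297.

6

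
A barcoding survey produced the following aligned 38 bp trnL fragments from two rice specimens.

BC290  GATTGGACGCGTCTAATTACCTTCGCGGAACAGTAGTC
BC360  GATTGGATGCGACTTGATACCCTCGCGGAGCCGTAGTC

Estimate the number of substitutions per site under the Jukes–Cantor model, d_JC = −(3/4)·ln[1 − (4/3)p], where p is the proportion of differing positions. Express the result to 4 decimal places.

0.2471

Differing sites — 8:C/T; 12:T/A; 15:A/T; 16:A/G; 17:T/A; 22:T/C; 30:A/G; 32:A/C.
p = 8/38 = 0.210526.
d = −0.75 · ln(1 − (4/3)·0.210526) = −0.75 · ln(0.719299) = −0.75 · (-0.329478) = 0.2471.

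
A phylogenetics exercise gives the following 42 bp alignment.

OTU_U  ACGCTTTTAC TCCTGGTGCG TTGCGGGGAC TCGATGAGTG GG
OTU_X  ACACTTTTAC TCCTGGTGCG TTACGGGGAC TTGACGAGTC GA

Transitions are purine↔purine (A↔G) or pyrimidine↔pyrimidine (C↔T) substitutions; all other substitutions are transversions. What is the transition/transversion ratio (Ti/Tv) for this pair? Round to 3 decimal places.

The sequences differ at positions 3 (G/A, transition), 23 (G/A, transition), 32 (C/T, transition), 35 (T/C, transition), 40 (G/C, transversion), 42 (G/A, transition).
Of the 6 differences, 5 transitions and 1 transversion, so Ti/Tv = 5/1 = 5.000.

5.000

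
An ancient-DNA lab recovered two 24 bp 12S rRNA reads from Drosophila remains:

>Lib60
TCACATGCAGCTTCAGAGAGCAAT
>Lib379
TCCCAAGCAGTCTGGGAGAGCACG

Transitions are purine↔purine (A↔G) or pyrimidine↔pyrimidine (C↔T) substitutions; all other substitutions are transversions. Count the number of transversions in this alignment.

The sequences differ at positions 3 (A/C, transversion), 6 (T/A, transversion), 11 (C/T, transition), 12 (T/C, transition), 14 (C/G, transversion), 15 (A/G, transition), 23 (A/C, transversion), 24 (T/G, transversion).
Of the 8 differences, 3 transitions and 5 transversions, so the answer is 5.

5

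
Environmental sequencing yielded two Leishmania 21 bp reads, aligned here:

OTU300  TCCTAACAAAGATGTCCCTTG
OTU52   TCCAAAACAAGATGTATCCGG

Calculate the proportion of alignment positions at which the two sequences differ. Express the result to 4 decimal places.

Mismatches occur at site 4 (T/A), site 7 (C/A), site 8 (A/C), site 16 (C/A), site 17 (C/T), site 19 (T/C), site 20 (T/G).
There are 7 differences over 21 sites, so p = 7/21 = 0.3333.

0.3333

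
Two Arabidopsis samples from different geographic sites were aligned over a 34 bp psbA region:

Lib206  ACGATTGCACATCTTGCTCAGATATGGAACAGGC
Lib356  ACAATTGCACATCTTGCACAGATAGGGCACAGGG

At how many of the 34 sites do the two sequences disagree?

The sequences differ at positions 3 (G/A), 18 (T/A), 25 (T/G), 28 (A/C), 34 (C/G).
That gives 5 mismatches out of 34 aligned sites, so the Hamming distance is 5.

5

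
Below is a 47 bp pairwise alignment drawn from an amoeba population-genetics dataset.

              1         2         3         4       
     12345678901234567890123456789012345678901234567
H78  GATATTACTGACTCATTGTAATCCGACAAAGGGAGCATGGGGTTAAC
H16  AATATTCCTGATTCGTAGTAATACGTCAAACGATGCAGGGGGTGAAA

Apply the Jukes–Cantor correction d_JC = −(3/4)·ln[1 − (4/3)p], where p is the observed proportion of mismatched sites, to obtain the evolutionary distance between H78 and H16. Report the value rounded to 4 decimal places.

0.3451

The sequences differ at positions 1 (G/A), 7 (A/C), 12 (C/T), 15 (A/G), 17 (T/A), 23 (C/A), 26 (A/T), 31 (G/C), 33 (G/A), 34 (A/T), 38 (T/G), 44 (T/G), 47 (C/A).
p = 13/47 = 0.276596.
d = −0.75 · ln(1 − (4/3)·0.276596) = −0.75 · ln(0.631205) = −0.75 · (-0.460125) = 0.3451.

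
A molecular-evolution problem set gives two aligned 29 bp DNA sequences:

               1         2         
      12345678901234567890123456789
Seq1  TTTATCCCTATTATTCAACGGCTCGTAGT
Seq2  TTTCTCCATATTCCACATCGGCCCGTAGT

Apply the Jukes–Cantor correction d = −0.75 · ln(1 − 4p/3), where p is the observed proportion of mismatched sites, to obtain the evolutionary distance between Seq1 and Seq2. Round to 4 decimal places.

0.2913

Mismatches occur at site 4 (A→C), site 8 (C→A), site 13 (A→C), site 14 (T→C), site 15 (T→A), site 18 (A→T), site 23 (T→C).
p = 7/29 = 0.241379.
d = −0.75 · ln(1 − (4/3)·0.241379) = −0.75 · ln(0.678161) = −0.75 · (-0.388371) = 0.2913.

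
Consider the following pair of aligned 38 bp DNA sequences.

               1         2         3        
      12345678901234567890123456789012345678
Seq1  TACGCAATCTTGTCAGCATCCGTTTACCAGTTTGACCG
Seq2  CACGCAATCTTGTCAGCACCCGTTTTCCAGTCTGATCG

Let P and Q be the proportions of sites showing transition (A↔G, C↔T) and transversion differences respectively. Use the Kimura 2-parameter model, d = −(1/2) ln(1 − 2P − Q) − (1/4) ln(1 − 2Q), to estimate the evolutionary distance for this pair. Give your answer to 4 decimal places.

0.1487

The sequences differ at positions 1 (T/C, transition), 19 (T/C, transition), 26 (A/T, transversion), 32 (T/C, transition), 36 (C/T, transition).
Of the 5 differences, 4 transitions and 1 transversion over 38 sites: P = 4/38 = 0.105263, Q = 1/38 = 0.026316.
d = −0.5·ln(0.763158) − 0.25·ln(0.947368) = −0.5·(-0.270290) − 0.25·(-0.054068) = 0.1487.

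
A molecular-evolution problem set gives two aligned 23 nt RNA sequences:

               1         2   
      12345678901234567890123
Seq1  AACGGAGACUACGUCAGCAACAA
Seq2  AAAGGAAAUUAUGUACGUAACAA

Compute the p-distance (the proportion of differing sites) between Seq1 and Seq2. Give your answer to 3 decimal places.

0.304

Differing sites — 3:C/A; 7:G/A; 9:C/U; 12:C/U; 15:C/A; 16:A/C; 18:C/U.
There are 7 differences over 23 sites, so p = 7/23 = 0.304.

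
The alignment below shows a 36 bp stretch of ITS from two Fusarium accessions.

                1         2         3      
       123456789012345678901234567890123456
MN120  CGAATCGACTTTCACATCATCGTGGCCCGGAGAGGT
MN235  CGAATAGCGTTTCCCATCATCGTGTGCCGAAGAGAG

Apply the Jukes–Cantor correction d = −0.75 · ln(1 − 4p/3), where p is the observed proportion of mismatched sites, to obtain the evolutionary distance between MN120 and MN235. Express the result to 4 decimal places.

0.3041

The sequences differ at positions 6 (C/A), 8 (A/C), 9 (C/G), 14 (A/C), 25 (G/T), 26 (C/G), 30 (G/A), 35 (G/A), 36 (T/G).
p = 9/36 = 0.250000.
d = −0.75 · ln(1 − (4/3)·0.250000) = −0.75 · ln(0.666667) = −0.75 · (-0.405465) = 0.3041.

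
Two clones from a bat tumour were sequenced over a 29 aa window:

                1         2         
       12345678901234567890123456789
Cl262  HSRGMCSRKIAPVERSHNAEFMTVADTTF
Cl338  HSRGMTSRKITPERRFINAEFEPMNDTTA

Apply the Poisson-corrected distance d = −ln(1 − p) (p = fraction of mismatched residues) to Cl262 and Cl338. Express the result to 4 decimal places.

0.4769

The sequences differ at positions 6 (C/T), 11 (A/T), 13 (V/E), 14 (E/R), 16 (S/F), 17 (H/I), 22 (M/E), 23 (T/P), 24 (V/M), 25 (A/N), 29 (F/A).
p = 11/29 = 0.379310.
d = −ln(1 − 0.379310) = −ln(0.620690) = 0.4769.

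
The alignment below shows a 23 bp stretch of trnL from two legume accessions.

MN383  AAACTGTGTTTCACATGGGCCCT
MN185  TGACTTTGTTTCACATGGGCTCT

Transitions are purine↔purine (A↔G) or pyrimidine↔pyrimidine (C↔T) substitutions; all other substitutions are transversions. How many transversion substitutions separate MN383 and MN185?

2

Mismatches occur at site 1 (A→T, transversion), site 2 (A→G, transition), site 6 (G→T, transversion), site 21 (C→T, transition).
Of the 4 differences, 2 transitions and 2 transversions, so the answer is 2.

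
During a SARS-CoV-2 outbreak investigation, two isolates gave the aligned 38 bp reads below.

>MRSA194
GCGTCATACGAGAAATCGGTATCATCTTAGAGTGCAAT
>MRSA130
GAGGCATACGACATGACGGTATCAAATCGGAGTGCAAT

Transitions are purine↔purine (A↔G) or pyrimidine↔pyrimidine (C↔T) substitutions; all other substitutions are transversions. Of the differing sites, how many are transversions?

Mismatches occur at site 2 (C/A, transversion), site 4 (T/G, transversion), site 12 (G/C, transversion), site 14 (A/T, transversion), site 15 (A/G, transition), site 16 (T/A, transversion), site 25 (T/A, transversion), site 26 (C/A, transversion), site 28 (T/C, transition), site 29 (A/G, transition).
Of the 10 differences, 3 transitions and 7 transversions, so the answer is 7.

7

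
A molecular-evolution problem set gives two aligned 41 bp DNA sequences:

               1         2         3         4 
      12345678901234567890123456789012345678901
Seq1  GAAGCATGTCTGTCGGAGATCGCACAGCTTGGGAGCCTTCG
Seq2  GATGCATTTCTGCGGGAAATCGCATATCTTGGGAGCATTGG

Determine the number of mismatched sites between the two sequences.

9

The sequences differ at positions 3 (A/T), 8 (G/T), 13 (T/C), 14 (C/G), 18 (G/A), 25 (C/T), 27 (G/T), 37 (C/A), 40 (C/G).
That gives 9 mismatches out of 41 aligned sites, so the Hamming distance is 9.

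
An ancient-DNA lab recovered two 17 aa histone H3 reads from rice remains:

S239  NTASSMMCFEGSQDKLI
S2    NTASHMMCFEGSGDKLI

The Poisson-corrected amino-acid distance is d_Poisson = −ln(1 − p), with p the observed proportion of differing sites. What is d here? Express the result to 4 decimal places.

0.1252

The sequences differ at positions 5 (S/H), 13 (Q/G).
p = 2/17 = 0.117647.
d = −ln(1 − 0.117647) = −ln(0.882353) = 0.1252.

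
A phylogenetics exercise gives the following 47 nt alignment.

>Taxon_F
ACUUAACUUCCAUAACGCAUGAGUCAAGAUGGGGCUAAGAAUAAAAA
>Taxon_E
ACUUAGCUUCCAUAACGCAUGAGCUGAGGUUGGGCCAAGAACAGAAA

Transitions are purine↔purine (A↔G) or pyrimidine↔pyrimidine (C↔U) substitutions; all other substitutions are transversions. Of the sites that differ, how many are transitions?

Mismatches occur at site 6 (A/G, transition), site 24 (U/C, transition), site 25 (C/U, transition), site 26 (A/G, transition), site 29 (A/G, transition), site 31 (G/U, transversion), site 36 (U/C, transition), site 42 (U/C, transition), site 44 (A/G, transition).
Of the 9 differences, 8 transitions and 1 transversion, so the answer is 8.

8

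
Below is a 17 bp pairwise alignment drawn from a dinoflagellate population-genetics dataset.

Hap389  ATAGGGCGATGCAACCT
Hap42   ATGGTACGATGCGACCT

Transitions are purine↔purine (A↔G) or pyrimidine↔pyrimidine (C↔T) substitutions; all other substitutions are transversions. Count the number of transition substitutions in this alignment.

3

Mismatches occur at site 3 (A↔G, transition), site 5 (G↔T, transversion), site 6 (G↔A, transition), site 13 (A↔G, transition).
Of the 4 differences, 3 transitions and 1 transversion, so the answer is 3.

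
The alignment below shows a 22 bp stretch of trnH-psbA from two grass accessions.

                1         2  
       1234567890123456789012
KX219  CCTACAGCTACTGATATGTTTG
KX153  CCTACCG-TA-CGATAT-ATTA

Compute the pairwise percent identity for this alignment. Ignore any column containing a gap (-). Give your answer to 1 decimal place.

Excluding the 3 gap columns leaves 19 comparable sites.
The sequences differ at positions 6 (A/C), 12 (T/C), 19 (T/A), 22 (G/A).
15 of the 19 comparable sites match, so the percent identity is 15/19 × 100 = 78.9%.

78.9%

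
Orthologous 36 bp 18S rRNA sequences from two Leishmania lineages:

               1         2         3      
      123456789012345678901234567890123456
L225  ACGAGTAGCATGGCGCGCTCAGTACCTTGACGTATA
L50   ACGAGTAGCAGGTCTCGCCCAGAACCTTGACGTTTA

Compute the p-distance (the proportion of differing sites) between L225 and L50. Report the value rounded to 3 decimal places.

0.167

Mismatches occur at site 11 (T/G), site 13 (G/T), site 15 (G/T), site 19 (T/C), site 23 (T/A), site 34 (A/T).
There are 6 differences over 36 sites, so p = 6/36 = 0.167.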